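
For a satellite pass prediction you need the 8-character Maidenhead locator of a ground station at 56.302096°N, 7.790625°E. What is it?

JO36vh42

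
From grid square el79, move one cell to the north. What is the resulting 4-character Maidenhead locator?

EM70

Latitude square 9; +1 → 10, wraps to 0, carry into field.
Latitude field L = 11; +1 → 12 = M.
The longitude characters are unchanged.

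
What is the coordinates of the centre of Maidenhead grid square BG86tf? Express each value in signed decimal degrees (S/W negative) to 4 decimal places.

-23.7708, -142.3750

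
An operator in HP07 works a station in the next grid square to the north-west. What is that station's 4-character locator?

GP98

Longitude square 0; −1 → -1, wraps to 9, carry into field.
Longitude field H = 7; −1 → 6 = G.
Latitude square 7; +1 → 8.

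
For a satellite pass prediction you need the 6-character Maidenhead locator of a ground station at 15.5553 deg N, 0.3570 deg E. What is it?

JK05en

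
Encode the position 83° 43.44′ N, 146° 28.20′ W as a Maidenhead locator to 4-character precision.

BR63

Shift to the Maidenhead origin (180°W, 90°S): lon 33.53, lat 173.72.
Field: 33.53/20 → 1 → B, 173.72/10 → 17 → R; chars BR.
Square: 13.53/2 → 6, 3.72/1 → 3; chars 63.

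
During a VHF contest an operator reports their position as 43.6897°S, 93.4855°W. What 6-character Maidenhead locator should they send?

EE36gh

Offset from 180°W / 90°S: lon 86.5145°, lat 46.3103°.
Field: 86.5145/20 → 4 → E, 46.3103/10 → 4 → E; chars EE.
Square: 6.5145/2 → 3, 6.3103/1 → 6; chars 36.
Subsquare: 0.5145/0.0833333 → 6 → g, 0.3103/0.0416667 → 7 → h; chars gh.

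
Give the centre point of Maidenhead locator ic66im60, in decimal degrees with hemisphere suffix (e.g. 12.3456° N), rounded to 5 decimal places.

Field I=8, C=2: +8·20° lon, +2·10° lat → SW at lon -20°, lat -70°.
Square 6, 6: +6·2° lon, +6·1° lat → SW at lon -8°, lat -64°.
Subsquare i=8, m=12: +8·0.0833333° lon, +12·0.0416667° lat → SW at lon -7.33333°, lat -63.5°.
Extended square 6, 0: +6·0.00833333° lon, +0·0.00416667° lat → SW at lon -7.28333°, lat -63.5°.
Cell spans 0.00833333° lon × 0.00416667° lat. Centre is SW corner plus half of each.
latitude 63.49792° S, longitude 7.27917° W.

63.49792° S, 7.27917° W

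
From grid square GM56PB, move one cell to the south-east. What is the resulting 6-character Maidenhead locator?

GM56qa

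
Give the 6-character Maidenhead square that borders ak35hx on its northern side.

Latitude subsquare x = 23; +1 → 24, wraps to 0 = a, carry into square.
Latitude square 5; +1 → 6.
The longitude characters are unchanged.

AK36ha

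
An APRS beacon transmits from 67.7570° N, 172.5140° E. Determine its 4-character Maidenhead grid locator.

RP67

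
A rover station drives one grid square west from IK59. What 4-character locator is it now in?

IK49

Longitude square 5; −1 → 4.
The latitude characters are unchanged.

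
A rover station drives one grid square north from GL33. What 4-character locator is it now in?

GL34

Latitude square 3; +1 → 4.
The longitude characters are unchanged.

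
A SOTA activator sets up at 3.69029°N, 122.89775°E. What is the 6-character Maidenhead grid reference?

Add 180° to longitude and 90° to latitude: 302.8977, 93.6903.
Field: lon ⌊302.8977/20⌋ = 15 → P; lat ⌊93.6903/10⌋ = 9 → J.
Square: lon ⌊2.8977/2⌋ = 1; lat ⌊3.6903/1⌋ = 3.
Subsquare: lon ⌊0.8977/0.0833333⌋ = 10 → k; lat ⌊0.6903/0.0416667⌋ = 16 → q.

PJ13kq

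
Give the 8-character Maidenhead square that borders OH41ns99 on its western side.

OH41ns89

Longitude extended square 9; −1 → 8.
The latitude characters are unchanged.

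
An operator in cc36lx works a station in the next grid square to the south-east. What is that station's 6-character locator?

CC36mw

Longitude subsquare l = 11; +1 → 12 = m.
Latitude subsquare x = 23; −1 → 22 = w.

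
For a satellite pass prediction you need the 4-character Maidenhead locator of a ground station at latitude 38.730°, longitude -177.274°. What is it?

Offset from 180°W / 90°S: lon 2.73°, lat 128.73°.
Field: 2.73/20 → 0 → A, 128.73/10 → 12 → M; chars AM.
Square: 2.73/2 → 1, 8.73/1 → 8; chars 18.

AM18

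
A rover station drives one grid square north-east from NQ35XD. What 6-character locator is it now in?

NQ45ae

Longitude subsquare x = 23; +1 → 24, wraps to 0 = a, carry into square.
Longitude square 3; +1 → 4.
Latitude subsquare d = 3; +1 → 4 = e.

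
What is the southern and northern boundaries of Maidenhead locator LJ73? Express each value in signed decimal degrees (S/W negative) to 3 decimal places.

3.000, 4.000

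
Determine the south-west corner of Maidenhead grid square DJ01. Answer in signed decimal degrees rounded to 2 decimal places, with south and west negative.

1.00, -120.00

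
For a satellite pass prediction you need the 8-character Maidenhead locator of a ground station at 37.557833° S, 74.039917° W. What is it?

FF22xk56

Add 180° to longitude and 90° to latitude: 105.96008, 52.44217.
Field: lon ⌊105.96008/20⌋ = 5 → F; lat ⌊52.44217/10⌋ = 5 → F.
Square: lon ⌊5.96008/2⌋ = 2; lat ⌊2.44217/1⌋ = 2.
Subsquare: lon ⌊1.96008/0.0833333⌋ = 23 → x; lat ⌊0.44217/0.0416667⌋ = 10 → k.
Extended square: lon ⌊0.04342/0.00833333⌋ = 5; lat ⌊0.02550/0.00416667⌋ = 6.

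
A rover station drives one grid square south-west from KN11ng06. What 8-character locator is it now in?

KN11mg95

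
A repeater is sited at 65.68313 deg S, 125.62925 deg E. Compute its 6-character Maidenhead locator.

PC24th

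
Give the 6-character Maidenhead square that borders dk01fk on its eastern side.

Longitude subsquare f = 5; +1 → 6 = g.
The latitude characters are unchanged.

DK01gk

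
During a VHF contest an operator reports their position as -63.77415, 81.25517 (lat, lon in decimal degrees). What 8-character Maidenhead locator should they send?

NC06pf04

Shift to the Maidenhead origin (180°W, 90°S): lon 261.25517, lat 26.22585.
Field (20°×10°, letters A–R): 261.25517/20 → 13 → N, 26.22585/10 → 2 → C; chars NC.
Square (2°×1°, digits 0–9): 1.25517/2 → 0, 6.22585/1 → 6; chars 06.
Subsquare (5′×2.5′, letters a–x): 1.25517/0.0833333 → 15 → p, 0.22585/0.0416667 → 5 → f; chars pf.
Extended square (30″×15″, digits 0–9): 0.00517/0.00833333 → 0, 0.01752/0.00416667 → 4; chars 04.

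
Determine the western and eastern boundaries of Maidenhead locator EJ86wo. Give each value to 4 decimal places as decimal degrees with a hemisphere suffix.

82.1667° W, 82.0833° W

Field E=4, J=9: +4·20° lon, +9·10° lat → SW at lon -100°, lat 0°.
Square 8, 6: +8·2° lon, +6·1° lat → SW at lon -84°, lat 6°.
Subsquare w=22, o=14: +22·0.0833333° lon, +14·0.0416667° lat → SW at lon -82.1667°, lat 6.58333°.
Cell spans 0.0833333° lon × 0.0416667° lat.
west 82.1667° W, east 82.0833° W.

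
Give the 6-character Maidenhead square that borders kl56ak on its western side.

KL46xk

Longitude subsquare a = 0; −1 → -1, wraps to 23 = x, carry into square.
Longitude square 5; −1 → 4.
The latitude characters are unchanged.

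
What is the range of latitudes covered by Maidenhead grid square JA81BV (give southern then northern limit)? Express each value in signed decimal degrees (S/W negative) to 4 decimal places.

-88.1250, -88.0833

Field J=9, A=0: +9·20° lon, +0·10° lat → SW at lon 0°, lat -90°.
Square 8, 1: +8·2° lon, +1·1° lat → SW at lon 16°, lat -89°.
Subsquare b=1, v=21: +1·0.0833333° lon, +21·0.0416667° lat → SW at lon 16.0833°, lat -88.125°.
Cell spans 0.0833333° lon × 0.0416667° lat.
south -88.1250, north -88.0833.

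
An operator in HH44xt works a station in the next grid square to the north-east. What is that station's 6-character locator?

HH54au

Longitude subsquare x = 23; +1 → 24, wraps to 0 = a, carry into square.
Longitude square 4; +1 → 5.
Latitude subsquare t = 19; +1 → 20 = u.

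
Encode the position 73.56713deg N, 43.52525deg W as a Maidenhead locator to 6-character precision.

GQ83fn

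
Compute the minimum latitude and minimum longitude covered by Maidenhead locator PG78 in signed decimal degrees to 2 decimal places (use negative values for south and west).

Field P=15, G=6: +15·20° lon, +6·10° lat → SW at lon 120°, lat -30°.
Square 7, 8: +7·2° lon, +8·1° lat → SW at lon 134°, lat -22°.
latitude -22.00, longitude 134.00.

-22.00, 134.00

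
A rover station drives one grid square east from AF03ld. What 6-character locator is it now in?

AF03md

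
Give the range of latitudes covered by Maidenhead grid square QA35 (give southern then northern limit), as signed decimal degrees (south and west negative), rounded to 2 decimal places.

Field Q=16, A=0: +16·20° lon, +0·10° lat → SW at lon 140°, lat -90°.
Square 3, 5: +3·2° lon, +5·1° lat → SW at lon 146°, lat -85°.
Cell spans 2° lon × 1° lat.
south -85.00, north -84.00.

-85.00, -84.00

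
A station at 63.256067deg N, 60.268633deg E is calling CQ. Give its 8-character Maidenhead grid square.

Shift to the Maidenhead origin (180°W, 90°S): lon 240.26863, lat 153.25607.
Field: 240.26863/20 → 12 → M, 153.25607/10 → 15 → P; chars MP.
Square: 0.26863/2 → 0, 3.25607/1 → 3; chars 03.
Subsquare: 0.26863/0.0833333 → 3 → d, 0.25607/0.0416667 → 6 → g; chars dg.
Extended square: 0.01863/0.00833333 → 2, 0.00607/0.00416667 → 1; chars 21.

MP03dg21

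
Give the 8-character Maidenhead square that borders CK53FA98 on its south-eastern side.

Longitude extended square 9; +1 → 10, wraps to 0, carry into subsquare.
Longitude subsquare f = 5; +1 → 6 = g.
Latitude extended square 8; −1 → 7.

CK53ga07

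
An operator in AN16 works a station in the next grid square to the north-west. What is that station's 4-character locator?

AN07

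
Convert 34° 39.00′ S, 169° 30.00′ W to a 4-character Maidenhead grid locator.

Offset from 180°W / 90°S: lon 10.50°, lat 55.35°.
Field (20°×10°, letters A–R): lon ⌊10.50/20⌋ = 0 → A; lat ⌊55.35/10⌋ = 5 → F.
Square (2°×1°, digits 0–9): lon ⌊10.50/2⌋ = 5; lat ⌊5.35/1⌋ = 5.

AF55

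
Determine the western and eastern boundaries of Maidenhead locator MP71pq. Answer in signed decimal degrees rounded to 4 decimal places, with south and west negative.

Field M=12, P=15: +12·20° lon, +15·10° lat → SW at lon 60°, lat 60°.
Square 7, 1: +7·2° lon, +1·1° lat → SW at lon 74°, lat 61°.
Subsquare p=15, q=16: +15·0.0833333° lon, +16·0.0416667° lat → SW at lon 75.25°, lat 61.6667°.
Cell spans 0.0833333° lon × 0.0416667° lat.
west 75.2500, east 75.3333.

75.2500, 75.3333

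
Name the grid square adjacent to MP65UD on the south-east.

Longitude subsquare u = 20; +1 → 21 = v.
Latitude subsquare d = 3; −1 → 2 = c.

MP65vc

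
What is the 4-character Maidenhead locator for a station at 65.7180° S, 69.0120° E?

MC44

Shift to the Maidenhead origin (180°W, 90°S): lon 249.01, lat 24.28.
Field: lon ⌊249.01/20⌋ = 12 → M; lat ⌊24.28/10⌋ = 2 → C.
Square: lon ⌊9.01/2⌋ = 4; lat ⌊4.28/1⌋ = 4.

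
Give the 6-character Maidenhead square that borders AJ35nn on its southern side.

Latitude subsquare n = 13; −1 → 12 = m.
The longitude characters are unchanged.

AJ35nm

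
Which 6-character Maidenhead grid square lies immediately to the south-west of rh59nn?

Longitude subsquare n = 13; −1 → 12 = m.
Latitude subsquare n = 13; −1 → 12 = m.

RH59mm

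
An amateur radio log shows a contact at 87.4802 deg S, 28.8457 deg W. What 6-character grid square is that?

HA52nm

Offset from 180°W / 90°S: lon 151.1543°, lat 2.5198°.
Field: 151.1543/20 → 7 → H, 2.5198/10 → 0 → A; chars HA.
Square: 11.1543/2 → 5, 2.5198/1 → 2; chars 52.
Subsquare: 1.1543/0.0833333 → 13 → n, 0.5198/0.0416667 → 12 → m; chars nm.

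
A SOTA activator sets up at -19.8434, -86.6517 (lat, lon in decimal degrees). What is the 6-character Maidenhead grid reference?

EH60qd

Shift to the Maidenhead origin (180°W, 90°S): lon 93.3483, lat 70.1566.
Field: 93.3483/20 → 4 → E, 70.1566/10 → 7 → H; chars EH.
Square: 13.3483/2 → 6, 0.1566/1 → 0; chars 60.
Subsquare: 1.3483/0.0833333 → 16 → q, 0.1566/0.0416667 → 3 → d; chars qd.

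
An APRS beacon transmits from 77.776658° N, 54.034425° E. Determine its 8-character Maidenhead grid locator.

LQ77as46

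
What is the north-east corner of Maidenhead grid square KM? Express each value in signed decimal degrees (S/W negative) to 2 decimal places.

Field K=10, M=12: +10·20° lon, +12·10° lat → SW at lon 20°, lat 30°.
Cell spans 20° lon × 10° lat. NE corner is SW corner plus one full cell.
latitude 40.00, longitude 40.00.

40.00, 40.00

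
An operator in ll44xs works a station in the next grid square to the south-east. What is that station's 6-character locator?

LL54ar

Longitude subsquare x = 23; +1 → 24, wraps to 0 = a, carry into square.
Longitude square 4; +1 → 5.
Latitude subsquare s = 18; −1 → 17 = r.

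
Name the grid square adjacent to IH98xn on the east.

JH08an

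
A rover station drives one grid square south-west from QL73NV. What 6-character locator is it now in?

QL73mu

Longitude subsquare n = 13; −1 → 12 = m.
Latitude subsquare v = 21; −1 → 20 = u.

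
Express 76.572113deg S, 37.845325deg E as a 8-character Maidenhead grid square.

Shift to the Maidenhead origin (180°W, 90°S): lon 217.84533, lat 13.42789.
Field: 217.84533/20 → 10 → K, 13.42789/10 → 1 → B; chars KB.
Square: 17.84533/2 → 8, 3.42789/1 → 3; chars 83.
Subsquare: 1.84533/0.0833333 → 22 → w, 0.42789/0.0416667 → 10 → k; chars wk.
Extended square: 0.01199/0.00833333 → 1, 0.01122/0.00416667 → 2; chars 12.

KB83wk12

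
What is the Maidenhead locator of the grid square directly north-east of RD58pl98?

Longitude extended square 9; +1 → 10, wraps to 0, carry into subsquare.
Longitude subsquare p = 15; +1 → 16 = q.
Latitude extended square 8; +1 → 9.

RD58ql09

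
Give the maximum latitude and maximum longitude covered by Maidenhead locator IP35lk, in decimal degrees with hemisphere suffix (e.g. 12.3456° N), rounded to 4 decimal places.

65.4583° N, 13.0000° W

Field I=8, P=15: +8·20° lon, +15·10° lat → SW at lon -20°, lat 60°.
Square 3, 5: +3·2° lon, +5·1° lat → SW at lon -14°, lat 65°.
Subsquare l=11, k=10: +11·0.0833333° lon, +10·0.0416667° lat → SW at lon -13.0833°, lat 65.4167°.
Cell spans 0.0833333° lon × 0.0416667° lat. NE corner is SW corner plus one full cell.
latitude 65.4583° N, longitude 13.0000° W.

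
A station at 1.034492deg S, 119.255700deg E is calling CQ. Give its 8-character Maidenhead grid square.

OI98px01

Shift to the Maidenhead origin (180°W, 90°S): lon 299.25570, lat 88.96551.
Field: 299.25570/20 → 14 → O, 88.96551/10 → 8 → I; chars OI.
Square: 19.25570/2 → 9, 8.96551/1 → 8; chars 98.
Subsquare: 1.25570/0.0833333 → 15 → p, 0.96551/0.0416667 → 23 → x; chars px.
Extended square: 0.00570/0.00833333 → 0, 0.00717/0.00416667 → 1; chars 01.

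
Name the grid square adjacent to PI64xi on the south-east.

PI74ah

Longitude subsquare x = 23; +1 → 24, wraps to 0 = a, carry into square.
Longitude square 6; +1 → 7.
Latitude subsquare i = 8; −1 → 7 = h.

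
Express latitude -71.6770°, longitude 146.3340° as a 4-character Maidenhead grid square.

QB38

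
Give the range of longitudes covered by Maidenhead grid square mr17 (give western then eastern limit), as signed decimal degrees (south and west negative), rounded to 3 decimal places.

62.000, 64.000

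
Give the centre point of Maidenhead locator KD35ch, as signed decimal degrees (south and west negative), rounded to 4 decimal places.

-54.6875, 26.2083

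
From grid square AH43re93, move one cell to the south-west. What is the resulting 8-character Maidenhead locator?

Longitude extended square 9; −1 → 8.
Latitude extended square 3; −1 → 2.

AH43re82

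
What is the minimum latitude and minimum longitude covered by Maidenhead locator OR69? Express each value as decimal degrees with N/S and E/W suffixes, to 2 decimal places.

Field O=14, R=17: +14·20° lon, +17·10° lat → SW at lon 100°, lat 80°.
Square 6, 9: +6·2° lon, +9·1° lat → SW at lon 112°, lat 89°.
latitude 89.00° N, longitude 112.00° E.

89.00° N, 112.00° E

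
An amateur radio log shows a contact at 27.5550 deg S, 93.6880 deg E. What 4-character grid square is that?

Shift to the Maidenhead origin (180°W, 90°S): lon 273.69, lat 62.45.
Field (20°×10°, letters A–R): 273.69/20 → 13 → N, 62.45/10 → 6 → G; chars NG.
Square (2°×1°, digits 0–9): 13.69/2 → 6, 2.45/1 → 2; chars 62.

NG62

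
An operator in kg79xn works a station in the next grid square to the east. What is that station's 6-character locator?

Longitude subsquare x = 23; +1 → 24, wraps to 0 = a, carry into square.
Longitude square 7; +1 → 8.
The latitude characters are unchanged.

KG89an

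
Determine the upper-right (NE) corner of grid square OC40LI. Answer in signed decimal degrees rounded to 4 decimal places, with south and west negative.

-69.6250, 109.0000

Field O=14, C=2: +14·20° lon, +2·10° lat → SW at lon 100°, lat -70°.
Square 4, 0: +4·2° lon, +0·1° lat → SW at lon 108°, lat -70°.
Subsquare l=11, i=8: +11·0.0833333° lon, +8·0.0416667° lat → SW at lon 108.917°, lat -69.6667°.
Cell spans 0.0833333° lon × 0.0416667° lat. NE corner is SW corner plus one full cell.
latitude -69.6250, longitude 109.0000.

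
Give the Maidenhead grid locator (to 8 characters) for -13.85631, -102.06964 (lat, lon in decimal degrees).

Add 180° to longitude and 90° to latitude: 77.93036, 76.14369.
Field: 77.93036/20 → 3 → D, 76.14369/10 → 7 → H; chars DH.
Square: 17.93036/2 → 8, 6.14369/1 → 6; chars 86.
Subsquare: 1.93036/0.0833333 → 23 → x, 0.14369/0.0416667 → 3 → d; chars xd.
Extended square: 0.01369/0.00833333 → 1, 0.01869/0.00416667 → 4; chars 14.

DH86xd14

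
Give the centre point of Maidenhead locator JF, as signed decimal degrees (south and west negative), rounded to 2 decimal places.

Field J=9, F=5: +9·20° lon, +5·10° lat → SW at lon 0°, lat -40°.
Cell spans 20° lon × 10° lat. Centre is SW corner plus half of each.
latitude -35.00, longitude 10.00.

-35.00, 10.00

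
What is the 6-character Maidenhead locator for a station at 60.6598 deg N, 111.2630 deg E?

OP50pp

Offset from 180°W / 90°S: lon 291.2630°, lat 150.6598°.
Field (20°×10°, letters A–R): lon ⌊291.2630/20⌋ = 14 → O; lat ⌊150.6598/10⌋ = 15 → P.
Square (2°×1°, digits 0–9): lon ⌊11.2630/2⌋ = 5; lat ⌊0.6598/1⌋ = 0.
Subsquare (5′×2.5′, letters a–x): lon ⌊1.2630/0.0833333⌋ = 15 → p; lat ⌊0.6598/0.0416667⌋ = 15 → p.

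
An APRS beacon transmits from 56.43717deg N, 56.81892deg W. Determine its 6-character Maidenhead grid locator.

Shift to the Maidenhead origin (180°W, 90°S): lon 123.1811, lat 146.4372.
Field (20°×10°, letters A–R): lon ⌊123.1811/20⌋ = 6 → G; lat ⌊146.4372/10⌋ = 14 → O.
Square (2°×1°, digits 0–9): lon ⌊3.1811/2⌋ = 1; lat ⌊6.4372/1⌋ = 6.
Subsquare (5′×2.5′, letters a–x): lon ⌊1.1811/0.0833333⌋ = 14 → o; lat ⌊0.4372/0.0416667⌋ = 10 → k.

GO16ok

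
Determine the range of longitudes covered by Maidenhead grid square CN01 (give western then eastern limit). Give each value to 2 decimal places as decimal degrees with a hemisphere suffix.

140.00° W, 138.00° W

Field C=2, N=13: +2·20° lon, +13·10° lat → SW at lon -140°, lat 40°.
Square 0, 1: +0·2° lon, +1·1° lat → SW at lon -140°, lat 41°.
Cell spans 2° lon × 1° lat.
west 140.00° W, east 138.00° W.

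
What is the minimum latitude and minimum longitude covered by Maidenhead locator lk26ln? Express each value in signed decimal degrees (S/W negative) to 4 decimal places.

Field L=11, K=10: +11·20° lon, +10·10° lat → SW at lon 40°, lat 10°.
Square 2, 6: +2·2° lon, +6·1° lat → SW at lon 44°, lat 16°.
Subsquare l=11, n=13: +11·0.0833333° lon, +13·0.0416667° lat → SW at lon 44.9167°, lat 16.5417°.
latitude 16.5417, longitude 44.9167.

16.5417, 44.9167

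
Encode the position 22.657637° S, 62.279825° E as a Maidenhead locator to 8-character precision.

Offset from 180°W / 90°S: lon 242.27983°, lat 67.34236°.
Field: 242.27983/20 → 12 → M, 67.34236/10 → 6 → G; chars MG.
Square: 2.27983/2 → 1, 7.34236/1 → 7; chars 17.
Subsquare: 0.27983/0.0833333 → 3 → d, 0.34236/0.0416667 → 8 → i; chars di.
Extended square: 0.02983/0.00833333 → 3, 0.00903/0.00416667 → 2; chars 32.

MG17di32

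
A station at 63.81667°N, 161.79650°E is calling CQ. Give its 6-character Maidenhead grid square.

RP03vt

Shift to the Maidenhead origin (180°W, 90°S): lon 341.7965, lat 153.8167.
Field: 341.7965/20 → 17 → R, 153.8167/10 → 15 → P; chars RP.
Square: 1.7965/2 → 0, 3.8167/1 → 3; chars 03.
Subsquare: 1.7965/0.0833333 → 21 → v, 0.8167/0.0416667 → 19 → t; chars vt.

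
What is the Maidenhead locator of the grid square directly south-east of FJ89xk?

Longitude subsquare x = 23; +1 → 24, wraps to 0 = a, carry into square.
Longitude square 8; +1 → 9.
Latitude subsquare k = 10; −1 → 9 = j.

FJ99aj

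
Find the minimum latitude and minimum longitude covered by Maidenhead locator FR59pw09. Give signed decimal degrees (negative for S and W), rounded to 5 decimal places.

89.95417, -68.75000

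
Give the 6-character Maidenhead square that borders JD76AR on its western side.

JD66xr

Longitude subsquare a = 0; −1 → -1, wraps to 23 = x, carry into square.
Longitude square 7; −1 → 6.
The latitude characters are unchanged.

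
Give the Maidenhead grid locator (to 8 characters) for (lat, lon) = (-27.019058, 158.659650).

Offset from 180°W / 90°S: lon 338.65965°, lat 62.98094°.
Field (20°×10°, letters A–R): lon ⌊338.65965/20⌋ = 16 → Q; lat ⌊62.98094/10⌋ = 6 → G.
Square (2°×1°, digits 0–9): lon ⌊18.65965/2⌋ = 9; lat ⌊2.98094/1⌋ = 2.
Subsquare (5′×2.5′, letters a–x): lon ⌊0.65965/0.0833333⌋ = 7 → h; lat ⌊0.98094/0.0416667⌋ = 23 → x.
Extended square (30″×15″, digits 0–9): lon ⌊0.07632/0.00833333⌋ = 9; lat ⌊0.02261/0.00416667⌋ = 5.

QG92hx95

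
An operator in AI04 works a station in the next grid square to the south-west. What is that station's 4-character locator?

RI93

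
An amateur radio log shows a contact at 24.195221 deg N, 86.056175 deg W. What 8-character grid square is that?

EL64xe36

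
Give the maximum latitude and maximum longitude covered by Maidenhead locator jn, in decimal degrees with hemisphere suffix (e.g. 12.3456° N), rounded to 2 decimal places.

50.00° N, 20.00° E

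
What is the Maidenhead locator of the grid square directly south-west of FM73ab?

Longitude subsquare a = 0; −1 → -1, wraps to 23 = x, carry into square.
Longitude square 7; −1 → 6.
Latitude subsquare b = 1; −1 → 0 = a.

FM63xa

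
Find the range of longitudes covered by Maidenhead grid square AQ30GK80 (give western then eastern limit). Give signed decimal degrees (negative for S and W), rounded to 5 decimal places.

-173.43333, -173.42500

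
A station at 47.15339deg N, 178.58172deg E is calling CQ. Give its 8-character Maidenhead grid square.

Offset from 180°W / 90°S: lon 358.58172°, lat 137.15339°.
Field: lon ⌊358.58172/20⌋ = 17 → R; lat ⌊137.15339/10⌋ = 13 → N.
Square: lon ⌊18.58172/2⌋ = 9; lat ⌊7.15339/1⌋ = 7.
Subsquare: lon ⌊0.58172/0.0833333⌋ = 6 → g; lat ⌊0.15339/0.0416667⌋ = 3 → d.
Extended square: lon ⌊0.08172/0.00833333⌋ = 9; lat ⌊0.02839/0.00416667⌋ = 6.

RN97gd96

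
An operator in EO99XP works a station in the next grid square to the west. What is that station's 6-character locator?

EO99wp

Longitude subsquare x = 23; −1 → 22 = w.
The latitude characters are unchanged.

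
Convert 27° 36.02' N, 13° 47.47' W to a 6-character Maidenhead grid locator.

Add 180° to longitude and 90° to latitude: 166.2088, 117.6003.
Field: lon ⌊166.2088/20⌋ = 8 → I; lat ⌊117.6003/10⌋ = 11 → L.
Square: lon ⌊6.2088/2⌋ = 3; lat ⌊7.6003/1⌋ = 7.
Subsquare: lon ⌊0.2088/0.0833333⌋ = 2 → c; lat ⌊0.6003/0.0416667⌋ = 14 → o.

IL37co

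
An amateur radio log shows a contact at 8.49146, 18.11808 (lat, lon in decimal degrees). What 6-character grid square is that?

JJ98bl

Offset from 180°W / 90°S: lon 198.1181°, lat 98.4915°.
Field: 198.1181/20 → 9 → J, 98.4915/10 → 9 → J; chars JJ.
Square: 18.1181/2 → 9, 8.4915/1 → 8; chars 98.
Subsquare: 0.1181/0.0833333 → 1 → b, 0.4915/0.0416667 → 11 → l; chars bl.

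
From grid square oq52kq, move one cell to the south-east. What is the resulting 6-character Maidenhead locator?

OQ52lp

Longitude subsquare k = 10; +1 → 11 = l.
Latitude subsquare q = 16; −1 → 15 = p.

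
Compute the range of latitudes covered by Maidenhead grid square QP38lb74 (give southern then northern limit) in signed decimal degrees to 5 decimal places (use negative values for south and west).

68.05833, 68.06250

Field Q=16, P=15: +16·20° lon, +15·10° lat → SW at lon 140°, lat 60°.
Square 3, 8: +3·2° lon, +8·1° lat → SW at lon 146°, lat 68°.
Subsquare l=11, b=1: +11·0.0833333° lon, +1·0.0416667° lat → SW at lon 146.917°, lat 68.0417°.
Extended square 7, 4: +7·0.00833333° lon, +4·0.00416667° lat → SW at lon 146.975°, lat 68.0583°.
Cell spans 0.00833333° lon × 0.00416667° lat.
south 68.05833, north 68.06250.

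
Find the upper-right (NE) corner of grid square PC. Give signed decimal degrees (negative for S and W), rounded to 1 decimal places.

-60.0, 140.0

Field P=15, C=2: +15·20° lon, +2·10° lat → SW at lon 120°, lat -70°.
Cell spans 20° lon × 10° lat. NE corner is SW corner plus one full cell.
latitude -60.0, longitude 140.0.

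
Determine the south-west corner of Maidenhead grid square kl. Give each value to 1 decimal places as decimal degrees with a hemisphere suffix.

Field K=10, L=11: +10·20° lon, +11·10° lat → SW at lon 20°, lat 20°.
latitude 20.0° N, longitude 20.0° E.

20.0° N, 20.0° E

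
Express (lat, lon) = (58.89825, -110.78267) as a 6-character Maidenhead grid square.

DO48ov

Offset from 180°W / 90°S: lon 69.2173°, lat 148.8982°.
Field: 69.2173/20 → 3 → D, 148.8982/10 → 14 → O; chars DO.
Square: 9.2173/2 → 4, 8.8982/1 → 8; chars 48.
Subsquare: 1.2173/0.0833333 → 14 → o, 0.8982/0.0416667 → 21 → v; chars ov.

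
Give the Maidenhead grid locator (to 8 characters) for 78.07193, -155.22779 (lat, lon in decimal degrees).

Shift to the Maidenhead origin (180°W, 90°S): lon 24.77221, lat 168.07193.
Field (20°×10°, letters A–R): lon ⌊24.77221/20⌋ = 1 → B; lat ⌊168.07193/10⌋ = 16 → Q.
Square (2°×1°, digits 0–9): lon ⌊4.77221/2⌋ = 2; lat ⌊8.07193/1⌋ = 8.
Subsquare (5′×2.5′, letters a–x): lon ⌊0.77221/0.0833333⌋ = 9 → j; lat ⌊0.07193/0.0416667⌋ = 1 → b.
Extended square (30″×15″, digits 0–9): lon ⌊0.02221/0.00833333⌋ = 2; lat ⌊0.03026/0.00416667⌋ = 7.

BQ28jb27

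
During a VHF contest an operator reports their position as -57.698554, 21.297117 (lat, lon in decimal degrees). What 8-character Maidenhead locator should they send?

Shift to the Maidenhead origin (180°W, 90°S): lon 201.29712, lat 32.30145.
Field: lon ⌊201.29712/20⌋ = 10 → K; lat ⌊32.30145/10⌋ = 3 → D.
Square: lon ⌊1.29712/2⌋ = 0; lat ⌊2.30145/1⌋ = 2.
Subsquare: lon ⌊1.29712/0.0833333⌋ = 15 → p; lat ⌊0.30145/0.0416667⌋ = 7 → h.
Extended square: lon ⌊0.04712/0.00833333⌋ = 5; lat ⌊0.00978/0.00416667⌋ = 2.

KD02ph52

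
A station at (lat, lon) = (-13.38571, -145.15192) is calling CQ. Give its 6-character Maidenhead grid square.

Add 180° to longitude and 90° to latitude: 34.8481, 76.6143.
Field: lon ⌊34.8481/20⌋ = 1 → B; lat ⌊76.6143/10⌋ = 7 → H.
Square: lon ⌊14.8481/2⌋ = 7; lat ⌊6.6143/1⌋ = 6.
Subsquare: lon ⌊0.8481/0.0833333⌋ = 10 → k; lat ⌊0.6143/0.0416667⌋ = 14 → o.

BH76ko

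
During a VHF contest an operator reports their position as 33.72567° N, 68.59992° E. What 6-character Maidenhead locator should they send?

MM43hr

Add 180° to longitude and 90° to latitude: 248.5999, 123.7257.
Field: 248.5999/20 → 12 → M, 123.7257/10 → 12 → M; chars MM.
Square: 8.5999/2 → 4, 3.7257/1 → 3; chars 43.
Subsquare: 0.5999/0.0833333 → 7 → h, 0.7257/0.0416667 → 17 → r; chars hr.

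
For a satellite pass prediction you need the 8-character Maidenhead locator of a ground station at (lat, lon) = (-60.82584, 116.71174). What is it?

Add 180° to longitude and 90° to latitude: 296.71174, 29.17416.
Field: lon ⌊296.71174/20⌋ = 14 → O; lat ⌊29.17416/10⌋ = 2 → C.
Square: lon ⌊16.71174/2⌋ = 8; lat ⌊9.17416/1⌋ = 9.
Subsquare: lon ⌊0.71174/0.0833333⌋ = 8 → i; lat ⌊0.17416/0.0416667⌋ = 4 → e.
Extended square: lon ⌊0.04507/0.00833333⌋ = 5; lat ⌊0.00749/0.00416667⌋ = 1.

OC89ie51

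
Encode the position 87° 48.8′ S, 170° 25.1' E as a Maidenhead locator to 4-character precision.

RA52

Add 180° to longitude and 90° to latitude: 350.42, 2.19.
Field: lon ⌊350.42/20⌋ = 17 → R; lat ⌊2.19/10⌋ = 0 → A.
Square: lon ⌊10.42/2⌋ = 5; lat ⌊2.19/1⌋ = 2.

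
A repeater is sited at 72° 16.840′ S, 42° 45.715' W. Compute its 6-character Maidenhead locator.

Shift to the Maidenhead origin (180°W, 90°S): lon 137.2381, lat 17.7193.
Field: lon ⌊137.2381/20⌋ = 6 → G; lat ⌊17.7193/10⌋ = 1 → B.
Square: lon ⌊17.2381/2⌋ = 8; lat ⌊7.7193/1⌋ = 7.
Subsquare: lon ⌊1.2381/0.0833333⌋ = 14 → o; lat ⌊0.7193/0.0416667⌋ = 17 → r.

GB87or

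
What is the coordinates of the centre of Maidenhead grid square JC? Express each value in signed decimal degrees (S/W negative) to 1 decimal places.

Field J=9, C=2: +9·20° lon, +2·10° lat → SW at lon 0°, lat -70°.
Cell spans 20° lon × 10° lat. Centre is SW corner plus half of each.
latitude -65.0, longitude 10.0.

-65.0, 10.0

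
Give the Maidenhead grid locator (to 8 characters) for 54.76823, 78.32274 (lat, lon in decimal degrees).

MO94ds84

Shift to the Maidenhead origin (180°W, 90°S): lon 258.32274, lat 144.76823.
Field: lon ⌊258.32274/20⌋ = 12 → M; lat ⌊144.76823/10⌋ = 14 → O.
Square: lon ⌊18.32274/2⌋ = 9; lat ⌊4.76823/1⌋ = 4.
Subsquare: lon ⌊0.32274/0.0833333⌋ = 3 → d; lat ⌊0.76823/0.0416667⌋ = 18 → s.
Extended square: lon ⌊0.07274/0.00833333⌋ = 8; lat ⌊0.01823/0.00416667⌋ = 4.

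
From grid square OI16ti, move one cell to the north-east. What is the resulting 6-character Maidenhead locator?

Longitude subsquare t = 19; +1 → 20 = u.
Latitude subsquare i = 8; +1 → 9 = j.

OI16uj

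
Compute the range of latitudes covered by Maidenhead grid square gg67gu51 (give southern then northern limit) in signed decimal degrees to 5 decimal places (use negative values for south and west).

Field G=6, G=6: +6·20° lon, +6·10° lat → SW at lon -60°, lat -30°.
Square 6, 7: +6·2° lon, +7·1° lat → SW at lon -48°, lat -23°.
Subsquare g=6, u=20: +6·0.0833333° lon, +20·0.0416667° lat → SW at lon -47.5°, lat -22.1667°.
Extended square 5, 1: +5·0.00833333° lon, +1·0.00416667° lat → SW at lon -47.4583°, lat -22.1625°.
Cell spans 0.00833333° lon × 0.00416667° lat.
south -22.16250, north -22.15833.

-22.16250, -22.15833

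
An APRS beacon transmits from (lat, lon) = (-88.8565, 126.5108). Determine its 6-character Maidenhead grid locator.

PA31gd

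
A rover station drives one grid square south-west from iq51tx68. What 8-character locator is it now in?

Longitude extended square 6; −1 → 5.
Latitude extended square 8; −1 → 7.

IQ51tx57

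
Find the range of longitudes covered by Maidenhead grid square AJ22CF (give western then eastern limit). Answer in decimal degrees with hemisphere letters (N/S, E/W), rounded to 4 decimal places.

175.8333° W, 175.7500° W

Field A=0, J=9: +0·20° lon, +9·10° lat → SW at lon -180°, lat 0°.
Square 2, 2: +2·2° lon, +2·1° lat → SW at lon -176°, lat 2°.
Subsquare c=2, f=5: +2·0.0833333° lon, +5·0.0416667° lat → SW at lon -175.833°, lat 2.20833°.
Cell spans 0.0833333° lon × 0.0416667° lat.
west 175.8333° W, east 175.7500° W.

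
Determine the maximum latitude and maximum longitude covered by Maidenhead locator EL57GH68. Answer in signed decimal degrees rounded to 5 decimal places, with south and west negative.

27.32917, -89.44167

Field E=4, L=11: +4·20° lon, +11·10° lat → SW at lon -100°, lat 20°.
Square 5, 7: +5·2° lon, +7·1° lat → SW at lon -90°, lat 27°.
Subsquare g=6, h=7: +6·0.0833333° lon, +7·0.0416667° lat → SW at lon -89.5°, lat 27.2917°.
Extended square 6, 8: +6·0.00833333° lon, +8·0.00416667° lat → SW at lon -89.45°, lat 27.325°.
Cell spans 0.00833333° lon × 0.00416667° lat. NE corner is SW corner plus one full cell.
latitude 27.32917, longitude -89.44167.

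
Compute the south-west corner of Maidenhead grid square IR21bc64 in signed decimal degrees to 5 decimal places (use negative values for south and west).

Field I=8, R=17: +8·20° lon, +17·10° lat → SW at lon -20°, lat 80°.
Square 2, 1: +2·2° lon, +1·1° lat → SW at lon -16°, lat 81°.
Subsquare b=1, c=2: +1·0.0833333° lon, +2·0.0416667° lat → SW at lon -15.9167°, lat 81.0833°.
Extended square 6, 4: +6·0.00833333° lon, +4·0.00416667° lat → SW at lon -15.8667°, lat 81.1°.
latitude 81.10000, longitude -15.86667.

81.10000, -15.86667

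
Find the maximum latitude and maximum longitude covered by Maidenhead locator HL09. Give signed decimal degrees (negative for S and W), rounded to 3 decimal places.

Field H=7, L=11: +7·20° lon, +11·10° lat → SW at lon -40°, lat 20°.
Square 0, 9: +0·2° lon, +9·1° lat → SW at lon -40°, lat 29°.
Cell spans 2° lon × 1° lat. NE corner is SW corner plus one full cell.
latitude 30.000, longitude -38.000.

30.000, -38.000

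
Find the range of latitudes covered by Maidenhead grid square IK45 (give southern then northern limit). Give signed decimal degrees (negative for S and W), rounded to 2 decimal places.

15.00, 16.00

Field I=8, K=10: +8·20° lon, +10·10° lat → SW at lon -20°, lat 10°.
Square 4, 5: +4·2° lon, +5·1° lat → SW at lon -12°, lat 15°.
Cell spans 2° lon × 1° lat.
south 15.00, north 16.00.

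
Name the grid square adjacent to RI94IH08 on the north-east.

Longitude extended square 0; +1 → 1.
Latitude extended square 8; +1 → 9.

RI94ih19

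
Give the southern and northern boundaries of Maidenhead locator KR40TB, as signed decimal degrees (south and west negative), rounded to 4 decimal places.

80.0417, 80.0833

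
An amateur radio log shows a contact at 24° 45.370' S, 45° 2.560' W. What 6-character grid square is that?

GG75lf

Offset from 180°W / 90°S: lon 134.9573°, lat 65.2438°.
Field (20°×10°, letters A–R): lon ⌊134.9573/20⌋ = 6 → G; lat ⌊65.2438/10⌋ = 6 → G.
Square (2°×1°, digits 0–9): lon ⌊14.9573/2⌋ = 7; lat ⌊5.2438/1⌋ = 5.
Subsquare (5′×2.5′, letters a–x): lon ⌊0.9573/0.0833333⌋ = 11 → l; lat ⌊0.2438/0.0416667⌋ = 5 → f.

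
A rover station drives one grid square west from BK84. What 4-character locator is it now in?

BK74

Longitude square 8; −1 → 7.
The latitude characters are unchanged.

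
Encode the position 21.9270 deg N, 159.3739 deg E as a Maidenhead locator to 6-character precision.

QL91qw

Offset from 180°W / 90°S: lon 339.3739°, lat 111.9270°.
Field: 339.3739/20 → 16 → Q, 111.9270/10 → 11 → L; chars QL.
Square: 19.3739/2 → 9, 1.9270/1 → 1; chars 91.
Subsquare: 1.3739/0.0833333 → 16 → q, 0.9270/0.0416667 → 22 → w; chars qw.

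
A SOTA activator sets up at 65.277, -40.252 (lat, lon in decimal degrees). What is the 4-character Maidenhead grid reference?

Add 180° to longitude and 90° to latitude: 139.75, 155.28.
Field (20°×10°, letters A–R): 139.75/20 → 6 → G, 155.28/10 → 15 → P; chars GP.
Square (2°×1°, digits 0–9): 19.75/2 → 9, 5.28/1 → 5; chars 95.

GP95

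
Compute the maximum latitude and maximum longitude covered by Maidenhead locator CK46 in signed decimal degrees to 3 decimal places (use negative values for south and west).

Field C=2, K=10: +2·20° lon, +10·10° lat → SW at lon -140°, lat 10°.
Square 4, 6: +4·2° lon, +6·1° lat → SW at lon -132°, lat 16°.
Cell spans 2° lon × 1° lat. NE corner is SW corner plus one full cell.
latitude 17.000, longitude -130.000.

17.000, -130.000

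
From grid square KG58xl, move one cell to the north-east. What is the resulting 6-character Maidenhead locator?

Longitude subsquare x = 23; +1 → 24, wraps to 0 = a, carry into square.
Longitude square 5; +1 → 6.
Latitude subsquare l = 11; +1 → 12 = m.

KG68am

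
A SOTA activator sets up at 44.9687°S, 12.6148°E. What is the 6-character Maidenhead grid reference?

JE65ha

Shift to the Maidenhead origin (180°W, 90°S): lon 192.6148, lat 45.0313.
Field: lon ⌊192.6148/20⌋ = 9 → J; lat ⌊45.0313/10⌋ = 4 → E.
Square: lon ⌊12.6148/2⌋ = 6; lat ⌊5.0313/1⌋ = 5.
Subsquare: lon ⌊0.6148/0.0833333⌋ = 7 → h; lat ⌊0.0313/0.0416667⌋ = 0 → a.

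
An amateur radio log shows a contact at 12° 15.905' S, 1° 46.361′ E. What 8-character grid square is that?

Shift to the Maidenhead origin (180°W, 90°S): lon 181.77268, lat 77.73492.
Field (20°×10°, letters A–R): 181.77268/20 → 9 → J, 77.73492/10 → 7 → H; chars JH.
Square (2°×1°, digits 0–9): 1.77268/2 → 0, 7.73492/1 → 7; chars 07.
Subsquare (5′×2.5′, letters a–x): 1.77268/0.0833333 → 21 → v, 0.73492/0.0416667 → 17 → r; chars vr.
Extended square (30″×15″, digits 0–9): 0.02268/0.00833333 → 2, 0.02658/0.00416667 → 6; chars 26.

JH07vr26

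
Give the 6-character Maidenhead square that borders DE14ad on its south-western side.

Longitude subsquare a = 0; −1 → -1, wraps to 23 = x, carry into square.
Longitude square 1; −1 → 0.
Latitude subsquare d = 3; −1 → 2 = c.

DE04xc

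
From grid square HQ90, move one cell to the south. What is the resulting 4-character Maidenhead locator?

Latitude square 0; −1 → -1, wraps to 9, carry into field.
Latitude field Q = 16; −1 → 15 = P.
The longitude characters are unchanged.

HP99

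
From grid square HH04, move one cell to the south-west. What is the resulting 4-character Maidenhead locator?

GH93

Longitude square 0; −1 → -1, wraps to 9, carry into field.
Longitude field H = 7; −1 → 6 = G.
Latitude square 4; −1 → 3.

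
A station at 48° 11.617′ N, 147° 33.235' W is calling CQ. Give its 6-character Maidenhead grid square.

BN68fe

Shift to the Maidenhead origin (180°W, 90°S): lon 32.4461, lat 138.1936.
Field: 32.4461/20 → 1 → B, 138.1936/10 → 13 → N; chars BN.
Square: 12.4461/2 → 6, 8.1936/1 → 8; chars 68.
Subsquare: 0.4461/0.0833333 → 5 → f, 0.1936/0.0416667 → 4 → e; chars fe.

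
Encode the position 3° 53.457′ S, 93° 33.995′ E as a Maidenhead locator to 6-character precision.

NI66sc

Add 180° to longitude and 90° to latitude: 273.5666, 86.1090.
Field: lon ⌊273.5666/20⌋ = 13 → N; lat ⌊86.1090/10⌋ = 8 → I.
Square: lon ⌊13.5666/2⌋ = 6; lat ⌊6.1090/1⌋ = 6.
Subsquare: lon ⌊1.5666/0.0833333⌋ = 18 → s; lat ⌊0.1090/0.0416667⌋ = 2 → c.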